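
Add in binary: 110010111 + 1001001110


Align and add column by column (LSB to MSB, carry propagating):
  00110010111
+ 01001001110
  -----------
  col 0: 1 + 0 + 0 (carry in) = 1 → bit 1, carry out 0
  col 1: 1 + 1 + 0 (carry in) = 2 → bit 0, carry out 1
  col 2: 1 + 1 + 1 (carry in) = 3 → bit 1, carry out 1
  col 3: 0 + 1 + 1 (carry in) = 2 → bit 0, carry out 1
  col 4: 1 + 0 + 1 (carry in) = 2 → bit 0, carry out 1
  col 5: 0 + 0 + 1 (carry in) = 1 → bit 1, carry out 0
  col 6: 0 + 1 + 0 (carry in) = 1 → bit 1, carry out 0
  col 7: 1 + 0 + 0 (carry in) = 1 → bit 1, carry out 0
  col 8: 1 + 0 + 0 (carry in) = 1 → bit 1, carry out 0
  col 9: 0 + 1 + 0 (carry in) = 1 → bit 1, carry out 0
  col 10: 0 + 0 + 0 (carry in) = 0 → bit 0, carry out 0
Reading bits MSB→LSB: 01111100101
Strip leading zeros: 1111100101
= 1111100101


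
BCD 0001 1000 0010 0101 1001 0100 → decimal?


Each 4-bit group → digit:
  0001 → 1
  1000 → 8
  0010 → 2
  0101 → 5
  1001 → 9
  0100 → 4
= 182594


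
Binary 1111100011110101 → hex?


Group into 4-bit nibbles: 1111100011110101
  1111 = F
  1000 = 8
  1111 = F
  0101 = 5
= 0xF8F5


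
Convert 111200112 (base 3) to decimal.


Positional values (base 3):
  2 × 3^0 = 2 × 1 = 2
  1 × 3^1 = 1 × 3 = 3
  1 × 3^2 = 1 × 9 = 9
  0 × 3^3 = 0 × 27 = 0
  0 × 3^4 = 0 × 81 = 0
  2 × 3^5 = 2 × 243 = 486
  1 × 3^6 = 1 × 729 = 729
  1 × 3^7 = 1 × 2187 = 2187
  1 × 3^8 = 1 × 6561 = 6561
Sum = 2 + 3 + 9 + 0 + 0 + 486 + 729 + 2187 + 6561
= 9977


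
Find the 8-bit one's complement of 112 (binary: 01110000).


Original: 01110000
Invert all bits:
  bit 0: 0 → 1
  bit 1: 1 → 0
  bit 2: 1 → 0
  bit 3: 1 → 0
  bit 4: 0 → 1
  bit 5: 0 → 1
  bit 6: 0 → 1
  bit 7: 0 → 1
= 10001111


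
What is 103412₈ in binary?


Each octal digit → 3 binary bits:
  1 = 001
  0 = 000
  3 = 011
  4 = 100
  1 = 001
  2 = 010
Concatenate: 001 000 011 100 001 010
= 001000011100001010


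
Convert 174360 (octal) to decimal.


Positional values:
Position 0: 0 × 8^0 = 0
Position 1: 6 × 8^1 = 48
Position 2: 3 × 8^2 = 192
Position 3: 4 × 8^3 = 2048
Position 4: 7 × 8^4 = 28672
Position 5: 1 × 8^5 = 32768
Sum = 0 + 48 + 192 + 2048 + 28672 + 32768
= 63728


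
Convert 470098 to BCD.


Each digit → 4-bit binary:
  4 → 0100
  7 → 0111
  0 → 0000
  0 → 0000
  9 → 1001
  8 → 1000
= 0100 0111 0000 0000 1001 1000


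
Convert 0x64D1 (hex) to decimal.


Positional values:
Position 0: 1 × 16^0 = 1 × 1 = 1
Position 1: D × 16^1 = 13 × 16 = 208
Position 2: 4 × 16^2 = 4 × 256 = 1024
Position 3: 6 × 16^3 = 6 × 4096 = 24576
Sum = 1 + 208 + 1024 + 24576
= 25809


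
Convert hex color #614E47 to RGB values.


Hex: #614E47
R = 61₁₆ = 97
G = 4E₁₆ = 78
B = 47₁₆ = 71
= RGB(97, 78, 71)


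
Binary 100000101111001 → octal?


Group into 3-bit groups: 100000101111001
  100 = 4
  000 = 0
  101 = 5
  111 = 7
  001 = 1
= 0o40571


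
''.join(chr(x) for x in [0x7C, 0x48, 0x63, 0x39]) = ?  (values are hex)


Codes (hex): 0x7C 0x48 0x63 0x39
Per-code ASCII lookup:
  0x7C = 124  (special character) → '|'
  0x48 = 72  (range 65-90: uppercase, 72 - 65 = 7) → 'H'
  0x63 = 99  (range 97-122: lowercase, 99 - 97 = 2) → 'c'
  0x39 = 57  (range 48-57: digits, 57 - 48 = 9) → '9'
= '|Hc9'


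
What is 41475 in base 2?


Divide by 2 repeatedly:
41475 ÷ 2 = 20737 remainder 1
20737 ÷ 2 = 10368 remainder 1
10368 ÷ 2 = 5184 remainder 0
5184 ÷ 2 = 2592 remainder 0
2592 ÷ 2 = 1296 remainder 0
1296 ÷ 2 = 648 remainder 0
648 ÷ 2 = 324 remainder 0
324 ÷ 2 = 162 remainder 0
162 ÷ 2 = 81 remainder 0
81 ÷ 2 = 40 remainder 1
40 ÷ 2 = 20 remainder 0
20 ÷ 2 = 10 remainder 0
10 ÷ 2 = 5 remainder 0
5 ÷ 2 = 2 remainder 1
2 ÷ 2 = 1 remainder 0
1 ÷ 2 = 0 remainder 1
Reading remainders bottom-up:
= 1010001000000011


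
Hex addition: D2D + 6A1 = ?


Align and add column by column (LSB to MSB, each column mod 16 with carry):
  0D2D
+ 06A1
  ----
  col 0: D(13) + 1(1) + 0 (carry in) = 14 → E(14), carry out 0
  col 1: 2(2) + A(10) + 0 (carry in) = 12 → C(12), carry out 0
  col 2: D(13) + 6(6) + 0 (carry in) = 19 → 3(3), carry out 1
  col 3: 0(0) + 0(0) + 1 (carry in) = 1 → 1(1), carry out 0
Reading digits MSB→LSB: 13CE
Strip leading zeros: 13CE
= 0x13CE


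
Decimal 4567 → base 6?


Divide by 6 repeatedly:
4567 ÷ 6 = 761 remainder 1
761 ÷ 6 = 126 remainder 5
126 ÷ 6 = 21 remainder 0
21 ÷ 6 = 3 remainder 3
3 ÷ 6 = 0 remainder 3
Reading remainders bottom-up:
= 33051


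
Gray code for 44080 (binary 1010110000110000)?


Binary: 1010110000110000
Gray code: G = B XOR (B >> 1)
B >> 1 = 0101011000011000
1010110000110000 XOR 0101011000011000:
  1 XOR 0 = 1
  0 XOR 1 = 1
  1 XOR 0 = 1
  0 XOR 1 = 1
  1 XOR 0 = 1
  1 XOR 1 = 0
  0 XOR 1 = 1
  0 XOR 0 = 0
  0 XOR 0 = 0
  0 XOR 0 = 0
  1 XOR 0 = 1
  1 XOR 1 = 0
  0 XOR 1 = 1
  0 XOR 0 = 0
  0 XOR 0 = 0
  0 XOR 0 = 0
= 1111101000101000


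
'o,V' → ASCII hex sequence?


String: 'o,V'  (3 characters)
Per-character ASCII lookup:
  'o': lowercase starts at 97: 'o' = 97 + 14 = 111 → 0x6F
  ',': special character: ',' = 44 → 0x2C
  'V': uppercase starts at 65: 'V' = 65 + 21 = 86 → 0x56
= 0x6F 0x2C 0x56


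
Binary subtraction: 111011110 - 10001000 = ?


Align and subtract column by column (LSB to MSB, borrowing when needed):
  111011110
- 010001000
  ---------
  col 0: (0 - 0 borrow-in) - 0 → 0 - 0 = 0, borrow out 0
  col 1: (1 - 0 borrow-in) - 0 → 1 - 0 = 1, borrow out 0
  col 2: (1 - 0 borrow-in) - 0 → 1 - 0 = 1, borrow out 0
  col 3: (1 - 0 borrow-in) - 1 → 1 - 1 = 0, borrow out 0
  col 4: (1 - 0 borrow-in) - 0 → 1 - 0 = 1, borrow out 0
  col 5: (0 - 0 borrow-in) - 0 → 0 - 0 = 0, borrow out 0
  col 6: (1 - 0 borrow-in) - 0 → 1 - 0 = 1, borrow out 0
  col 7: (1 - 0 borrow-in) - 1 → 1 - 1 = 0, borrow out 0
  col 8: (1 - 0 borrow-in) - 0 → 1 - 0 = 1, borrow out 0
Reading bits MSB→LSB: 101010110
Strip leading zeros: 101010110
= 101010110


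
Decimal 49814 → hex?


Divide by 16 repeatedly:
49814 ÷ 16 = 3113 remainder 6 (6)
3113 ÷ 16 = 194 remainder 9 (9)
194 ÷ 16 = 12 remainder 2 (2)
12 ÷ 16 = 0 remainder 12 (C)
Reading remainders bottom-up:
= 0xC296


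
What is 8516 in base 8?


Divide by 8 repeatedly:
8516 ÷ 8 = 1064 remainder 4
1064 ÷ 8 = 133 remainder 0
133 ÷ 8 = 16 remainder 5
16 ÷ 8 = 2 remainder 0
2 ÷ 8 = 0 remainder 2
Reading remainders bottom-up:
= 0o20504


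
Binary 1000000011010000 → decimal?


Positional values:
Bit 4: 1 × 2^4 = 16
Bit 6: 1 × 2^6 = 64
Bit 7: 1 × 2^7 = 128
Bit 15: 1 × 2^15 = 32768
Sum = 16 + 64 + 128 + 32768
= 32976


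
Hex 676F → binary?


Each hex digit → 4 binary bits:
  6 = 0110
  7 = 0111
  6 = 0110
  F = 1111
Concatenate: 0110 0111 0110 1111
= 0110011101101111


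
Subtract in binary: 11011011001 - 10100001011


Align and subtract column by column (LSB to MSB, borrowing when needed):
  11011011001
- 10100001011
  -----------
  col 0: (1 - 0 borrow-in) - 1 → 1 - 1 = 0, borrow out 0
  col 1: (0 - 0 borrow-in) - 1 → borrow from next column: (0+2) - 1 = 1, borrow out 1
  col 2: (0 - 1 borrow-in) - 0 → borrow from next column: (-1+2) - 0 = 1, borrow out 1
  col 3: (1 - 1 borrow-in) - 1 → borrow from next column: (0+2) - 1 = 1, borrow out 1
  col 4: (1 - 1 borrow-in) - 0 → 0 - 0 = 0, borrow out 0
  col 5: (0 - 0 borrow-in) - 0 → 0 - 0 = 0, borrow out 0
  col 6: (1 - 0 borrow-in) - 0 → 1 - 0 = 1, borrow out 0
  col 7: (1 - 0 borrow-in) - 0 → 1 - 0 = 1, borrow out 0
  col 8: (0 - 0 borrow-in) - 1 → borrow from next column: (0+2) - 1 = 1, borrow out 1
  col 9: (1 - 1 borrow-in) - 0 → 0 - 0 = 0, borrow out 0
  col 10: (1 - 0 borrow-in) - 1 → 1 - 1 = 0, borrow out 0
Reading bits MSB→LSB: 00111001110
Strip leading zeros: 111001110
= 111001110


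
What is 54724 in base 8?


Divide by 8 repeatedly:
54724 ÷ 8 = 6840 remainder 4
6840 ÷ 8 = 855 remainder 0
855 ÷ 8 = 106 remainder 7
106 ÷ 8 = 13 remainder 2
13 ÷ 8 = 1 remainder 5
1 ÷ 8 = 0 remainder 1
Reading remainders bottom-up:
= 0o152704


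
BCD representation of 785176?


Each digit → 4-bit binary:
  7 → 0111
  8 → 1000
  5 → 0101
  1 → 0001
  7 → 0111
  6 → 0110
= 0111 1000 0101 0001 0111 0110


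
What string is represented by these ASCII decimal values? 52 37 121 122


Codes (decimal): 52 37 121 122
Per-code ASCII lookup:
  52  (range 48-57: digits, 52 - 48 = 4) → '4'
  37  (special character) → '%'
  121  (range 97-122: lowercase, 121 - 97 = 24) → 'y'
  122  (range 97-122: lowercase, 122 - 97 = 25) → 'z'
= '4%yz'


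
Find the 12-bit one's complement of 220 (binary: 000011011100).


Original: 000011011100
Invert all bits:
  bit 0: 0 → 1
  bit 1: 0 → 1
  bit 2: 0 → 1
  bit 3: 0 → 1
  bit 4: 1 → 0
  bit 5: 1 → 0
  bit 6: 0 → 1
  bit 7: 1 → 0
  bit 8: 1 → 0
  bit 9: 1 → 0
  bit 10: 0 → 1
  bit 11: 0 → 1
= 111100100011


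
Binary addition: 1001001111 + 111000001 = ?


Align and add column by column (LSB to MSB, carry propagating):
  01001001111
+ 00111000001
  -----------
  col 0: 1 + 1 + 0 (carry in) = 2 → bit 0, carry out 1
  col 1: 1 + 0 + 1 (carry in) = 2 → bit 0, carry out 1
  col 2: 1 + 0 + 1 (carry in) = 2 → bit 0, carry out 1
  col 3: 1 + 0 + 1 (carry in) = 2 → bit 0, carry out 1
  col 4: 0 + 0 + 1 (carry in) = 1 → bit 1, carry out 0
  col 5: 0 + 0 + 0 (carry in) = 0 → bit 0, carry out 0
  col 6: 1 + 1 + 0 (carry in) = 2 → bit 0, carry out 1
  col 7: 0 + 1 + 1 (carry in) = 2 → bit 0, carry out 1
  col 8: 0 + 1 + 1 (carry in) = 2 → bit 0, carry out 1
  col 9: 1 + 0 + 1 (carry in) = 2 → bit 0, carry out 1
  col 10: 0 + 0 + 1 (carry in) = 1 → bit 1, carry out 0
Reading bits MSB→LSB: 10000010000
Strip leading zeros: 10000010000
= 10000010000


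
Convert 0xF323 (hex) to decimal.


Positional values:
Position 0: 3 × 16^0 = 3 × 1 = 3
Position 1: 2 × 16^1 = 2 × 16 = 32
Position 2: 3 × 16^2 = 3 × 256 = 768
Position 3: F × 16^3 = 15 × 4096 = 61440
Sum = 3 + 32 + 768 + 61440
= 62243


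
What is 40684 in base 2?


Divide by 2 repeatedly:
40684 ÷ 2 = 20342 remainder 0
20342 ÷ 2 = 10171 remainder 0
10171 ÷ 2 = 5085 remainder 1
5085 ÷ 2 = 2542 remainder 1
2542 ÷ 2 = 1271 remainder 0
1271 ÷ 2 = 635 remainder 1
635 ÷ 2 = 317 remainder 1
317 ÷ 2 = 158 remainder 1
158 ÷ 2 = 79 remainder 0
79 ÷ 2 = 39 remainder 1
39 ÷ 2 = 19 remainder 1
19 ÷ 2 = 9 remainder 1
9 ÷ 2 = 4 remainder 1
4 ÷ 2 = 2 remainder 0
2 ÷ 2 = 1 remainder 0
1 ÷ 2 = 0 remainder 1
Reading remainders bottom-up:
= 1001111011101100


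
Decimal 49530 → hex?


Divide by 16 repeatedly:
49530 ÷ 16 = 3095 remainder 10 (A)
3095 ÷ 16 = 193 remainder 7 (7)
193 ÷ 16 = 12 remainder 1 (1)
12 ÷ 16 = 0 remainder 12 (C)
Reading remainders bottom-up:
= 0xC17A


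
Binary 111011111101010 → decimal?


Positional values:
Bit 1: 1 × 2^1 = 2
Bit 3: 1 × 2^3 = 8
Bit 5: 1 × 2^5 = 32
Bit 6: 1 × 2^6 = 64
Bit 7: 1 × 2^7 = 128
Bit 8: 1 × 2^8 = 256
Bit 9: 1 × 2^9 = 512
Bit 10: 1 × 2^10 = 1024
Bit 12: 1 × 2^12 = 4096
Bit 13: 1 × 2^13 = 8192
Bit 14: 1 × 2^14 = 16384
Sum = 2 + 8 + 32 + 64 + 128 + 256 + 512 + 1024 + 4096 + 8192 + 16384
= 30698


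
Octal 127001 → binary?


Each octal digit → 3 binary bits:
  1 = 001
  2 = 010
  7 = 111
  0 = 000
  0 = 000
  1 = 001
Concatenate: 001 010 111 000 000 001
= 001010111000000001


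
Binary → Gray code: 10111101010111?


Binary: 10111101010111
Gray code: G = B XOR (B >> 1)
B >> 1 = 01011110101011
10111101010111 XOR 01011110101011:
  1 XOR 0 = 1
  0 XOR 1 = 1
  1 XOR 0 = 1
  1 XOR 1 = 0
  1 XOR 1 = 0
  1 XOR 1 = 0
  0 XOR 1 = 1
  1 XOR 0 = 1
  0 XOR 1 = 1
  1 XOR 0 = 1
  0 XOR 1 = 1
  1 XOR 0 = 1
  1 XOR 1 = 0
  1 XOR 1 = 0
= 11100011111100


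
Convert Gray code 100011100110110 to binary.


Gray code: 100011100110110
MSB stays the same: 1
Each subsequent bit = prev_binary XOR current_gray:
  B[1] = 1 XOR 0 = 1
  B[2] = 1 XOR 0 = 1
  B[3] = 1 XOR 0 = 1
  B[4] = 1 XOR 1 = 0
  B[5] = 0 XOR 1 = 1
  B[6] = 1 XOR 1 = 0
  B[7] = 0 XOR 0 = 0
  B[8] = 0 XOR 0 = 0
  B[9] = 0 XOR 1 = 1
  B[10] = 1 XOR 1 = 0
  B[11] = 0 XOR 0 = 0
  B[12] = 0 XOR 1 = 1
  B[13] = 1 XOR 1 = 0
  B[14] = 0 XOR 0 = 0
= 111101000100100 (31268 decimal)


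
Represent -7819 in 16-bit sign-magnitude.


Sign bit: 1 (negative)
Magnitude: 7819 = 001111010001011
= 1001111010001011


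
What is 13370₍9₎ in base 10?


Positional values (base 9):
  0 × 9^0 = 0 × 1 = 0
  7 × 9^1 = 7 × 9 = 63
  3 × 9^2 = 3 × 81 = 243
  3 × 9^3 = 3 × 729 = 2187
  1 × 9^4 = 1 × 6561 = 6561
Sum = 0 + 63 + 243 + 2187 + 6561
= 9054


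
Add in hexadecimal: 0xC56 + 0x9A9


Align and add column by column (LSB to MSB, each column mod 16 with carry):
  0C56
+ 09A9
  ----
  col 0: 6(6) + 9(9) + 0 (carry in) = 15 → F(15), carry out 0
  col 1: 5(5) + A(10) + 0 (carry in) = 15 → F(15), carry out 0
  col 2: C(12) + 9(9) + 0 (carry in) = 21 → 5(5), carry out 1
  col 3: 0(0) + 0(0) + 1 (carry in) = 1 → 1(1), carry out 0
Reading digits MSB→LSB: 15FF
Strip leading zeros: 15FF
= 0x15FF


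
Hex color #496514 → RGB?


Hex: #496514
R = 49₁₆ = 73
G = 65₁₆ = 101
B = 14₁₆ = 20
= RGB(73, 101, 20)


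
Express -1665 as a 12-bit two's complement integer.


Original: 011010000001
Step 1 - Invert all bits: 100101111110
Step 2 - Add 1: 100101111110 + 1
= 100101111111 (represents -1665)


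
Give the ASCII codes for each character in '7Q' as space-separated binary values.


String: '7Q'  (2 characters)
Per-character ASCII lookup:
  '7': digits start at 48: '7' = 48 + 7 = 55 → 110111
  'Q': uppercase starts at 65: 'Q' = 65 + 16 = 81 → 1010001
= 110111 1010001


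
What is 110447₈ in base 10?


Positional values:
Position 0: 7 × 8^0 = 7
Position 1: 4 × 8^1 = 32
Position 2: 4 × 8^2 = 256
Position 3: 0 × 8^3 = 0
Position 4: 1 × 8^4 = 4096
Position 5: 1 × 8^5 = 32768
Sum = 7 + 32 + 256 + 0 + 4096 + 32768
= 37159


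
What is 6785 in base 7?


Divide by 7 repeatedly:
6785 ÷ 7 = 969 remainder 2
969 ÷ 7 = 138 remainder 3
138 ÷ 7 = 19 remainder 5
19 ÷ 7 = 2 remainder 5
2 ÷ 7 = 0 remainder 2
Reading remainders bottom-up:
= 25532


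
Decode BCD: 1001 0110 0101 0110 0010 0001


Each 4-bit group → digit:
  1001 → 9
  0110 → 6
  0101 → 5
  0110 → 6
  0010 → 2
  0001 → 1
= 965621


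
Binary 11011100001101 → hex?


Group into 4-bit nibbles: 0011011100001101
  0011 = 3
  0111 = 7
  0000 = 0
  1101 = D
= 0x370D


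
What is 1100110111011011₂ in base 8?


Group into 3-bit groups: 001100110111011011
  001 = 1
  100 = 4
  110 = 6
  111 = 7
  011 = 3
  011 = 3
= 0o146733


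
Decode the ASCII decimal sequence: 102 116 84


Codes (decimal): 102 116 84
Per-code ASCII lookup:
  102  (range 97-122: lowercase, 102 - 97 = 5) → 'f'
  116  (range 97-122: lowercase, 116 - 97 = 19) → 't'
  84  (range 65-90: uppercase, 84 - 65 = 19) → 'T'
= 'ftT'


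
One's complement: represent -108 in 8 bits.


Original: 01101100
Invert all bits:
  bit 0: 0 → 1
  bit 1: 1 → 0
  bit 2: 1 → 0
  bit 3: 0 → 1
  bit 4: 1 → 0
  bit 5: 1 → 0
  bit 6: 0 → 1
  bit 7: 0 → 1
= 10010011


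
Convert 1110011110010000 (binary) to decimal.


Positional values:
Bit 4: 1 × 2^4 = 16
Bit 7: 1 × 2^7 = 128
Bit 8: 1 × 2^8 = 256
Bit 9: 1 × 2^9 = 512
Bit 10: 1 × 2^10 = 1024
Bit 13: 1 × 2^13 = 8192
Bit 14: 1 × 2^14 = 16384
Bit 15: 1 × 2^15 = 32768
Sum = 16 + 128 + 256 + 512 + 1024 + 8192 + 16384 + 32768
= 59280


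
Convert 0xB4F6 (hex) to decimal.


Positional values:
Position 0: 6 × 16^0 = 6 × 1 = 6
Position 1: F × 16^1 = 15 × 16 = 240
Position 2: 4 × 16^2 = 4 × 256 = 1024
Position 3: B × 16^3 = 11 × 4096 = 45056
Sum = 6 + 240 + 1024 + 45056
= 46326


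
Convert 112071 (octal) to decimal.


Positional values:
Position 0: 1 × 8^0 = 1
Position 1: 7 × 8^1 = 56
Position 2: 0 × 8^2 = 0
Position 3: 2 × 8^3 = 1024
Position 4: 1 × 8^4 = 4096
Position 5: 1 × 8^5 = 32768
Sum = 1 + 56 + 0 + 1024 + 4096 + 32768
= 37945


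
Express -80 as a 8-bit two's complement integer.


Original: 01010000
Step 1 - Invert all bits: 10101111
Step 2 - Add 1: 10101111 + 1
= 10110000 (represents -80)


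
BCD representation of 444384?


Each digit → 4-bit binary:
  4 → 0100
  4 → 0100
  4 → 0100
  3 → 0011
  8 → 1000
  4 → 0100
= 0100 0100 0100 0011 1000 0100


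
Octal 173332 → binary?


Each octal digit → 3 binary bits:
  1 = 001
  7 = 111
  3 = 011
  3 = 011
  3 = 011
  2 = 010
Concatenate: 001 111 011 011 011 010
= 001111011011011010


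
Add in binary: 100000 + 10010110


Align and add column by column (LSB to MSB, carry propagating):
  000100000
+ 010010110
  ---------
  col 0: 0 + 0 + 0 (carry in) = 0 → bit 0, carry out 0
  col 1: 0 + 1 + 0 (carry in) = 1 → bit 1, carry out 0
  col 2: 0 + 1 + 0 (carry in) = 1 → bit 1, carry out 0
  col 3: 0 + 0 + 0 (carry in) = 0 → bit 0, carry out 0
  col 4: 0 + 1 + 0 (carry in) = 1 → bit 1, carry out 0
  col 5: 1 + 0 + 0 (carry in) = 1 → bit 1, carry out 0
  col 6: 0 + 0 + 0 (carry in) = 0 → bit 0, carry out 0
  col 7: 0 + 1 + 0 (carry in) = 1 → bit 1, carry out 0
  col 8: 0 + 0 + 0 (carry in) = 0 → bit 0, carry out 0
Reading bits MSB→LSB: 010110110
Strip leading zeros: 10110110
= 10110110


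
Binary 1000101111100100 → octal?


Group into 3-bit groups: 001000101111100100
  001 = 1
  000 = 0
  101 = 5
  111 = 7
  100 = 4
  100 = 4
= 0o105744


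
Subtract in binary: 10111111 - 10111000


Align and subtract column by column (LSB to MSB, borrowing when needed):
  10111111
- 10111000
  --------
  col 0: (1 - 0 borrow-in) - 0 → 1 - 0 = 1, borrow out 0
  col 1: (1 - 0 borrow-in) - 0 → 1 - 0 = 1, borrow out 0
  col 2: (1 - 0 borrow-in) - 0 → 1 - 0 = 1, borrow out 0
  col 3: (1 - 0 borrow-in) - 1 → 1 - 1 = 0, borrow out 0
  col 4: (1 - 0 borrow-in) - 1 → 1 - 1 = 0, borrow out 0
  col 5: (1 - 0 borrow-in) - 1 → 1 - 1 = 0, borrow out 0
  col 6: (0 - 0 borrow-in) - 0 → 0 - 0 = 0, borrow out 0
  col 7: (1 - 0 borrow-in) - 1 → 1 - 1 = 0, borrow out 0
Reading bits MSB→LSB: 00000111
Strip leading zeros: 111
= 111


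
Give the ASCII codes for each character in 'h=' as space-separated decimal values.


String: 'h='  (2 characters)
Per-character ASCII lookup:
  'h': lowercase starts at 97: 'h' = 97 + 7 = 104
  '=': special character: '=' = 61
= 104 61


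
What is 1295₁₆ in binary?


Each hex digit → 4 binary bits:
  1 = 0001
  2 = 0010
  9 = 1001
  5 = 0101
Concatenate: 0001 0010 1001 0101
= 0001001010010101


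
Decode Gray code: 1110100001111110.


Gray code: 1110100001111110
MSB stays the same: 1
Each subsequent bit = prev_binary XOR current_gray:
  B[1] = 1 XOR 1 = 0
  B[2] = 0 XOR 1 = 1
  B[3] = 1 XOR 0 = 1
  B[4] = 1 XOR 1 = 0
  B[5] = 0 XOR 0 = 0
  B[6] = 0 XOR 0 = 0
  B[7] = 0 XOR 0 = 0
  B[8] = 0 XOR 0 = 0
  B[9] = 0 XOR 1 = 1
  B[10] = 1 XOR 1 = 0
  B[11] = 0 XOR 1 = 1
  B[12] = 1 XOR 1 = 0
  B[13] = 0 XOR 1 = 1
  B[14] = 1 XOR 1 = 0
  B[15] = 0 XOR 0 = 0
= 1011000001010100 (45140 decimal)


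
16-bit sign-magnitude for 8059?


Sign bit: 0 (positive)
Magnitude: 8059 = 001111101111011
= 0001111101111011


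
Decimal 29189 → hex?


Divide by 16 repeatedly:
29189 ÷ 16 = 1824 remainder 5 (5)
1824 ÷ 16 = 114 remainder 0 (0)
114 ÷ 16 = 7 remainder 2 (2)
7 ÷ 16 = 0 remainder 7 (7)
Reading remainders bottom-up:
= 0x7205


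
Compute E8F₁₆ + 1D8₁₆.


Align and add column by column (LSB to MSB, each column mod 16 with carry):
  0E8F
+ 01D8
  ----
  col 0: F(15) + 8(8) + 0 (carry in) = 23 → 7(7), carry out 1
  col 1: 8(8) + D(13) + 1 (carry in) = 22 → 6(6), carry out 1
  col 2: E(14) + 1(1) + 1 (carry in) = 16 → 0(0), carry out 1
  col 3: 0(0) + 0(0) + 1 (carry in) = 1 → 1(1), carry out 0
Reading digits MSB→LSB: 1067
Strip leading zeros: 1067
= 0x1067


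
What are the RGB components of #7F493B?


Hex: #7F493B
R = 7F₁₆ = 127
G = 49₁₆ = 73
B = 3B₁₆ = 59
= RGB(127, 73, 59)


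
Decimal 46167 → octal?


Divide by 8 repeatedly:
46167 ÷ 8 = 5770 remainder 7
5770 ÷ 8 = 721 remainder 2
721 ÷ 8 = 90 remainder 1
90 ÷ 8 = 11 remainder 2
11 ÷ 8 = 1 remainder 3
1 ÷ 8 = 0 remainder 1
Reading remainders bottom-up:
= 0o132127


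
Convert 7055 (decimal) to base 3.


Divide by 3 repeatedly:
7055 ÷ 3 = 2351 remainder 2
2351 ÷ 3 = 783 remainder 2
783 ÷ 3 = 261 remainder 0
261 ÷ 3 = 87 remainder 0
87 ÷ 3 = 29 remainder 0
29 ÷ 3 = 9 remainder 2
9 ÷ 3 = 3 remainder 0
3 ÷ 3 = 1 remainder 0
1 ÷ 3 = 0 remainder 1
Reading remainders bottom-up:
= 100200022


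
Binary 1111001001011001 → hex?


Group into 4-bit nibbles: 1111001001011001
  1111 = F
  0010 = 2
  0101 = 5
  1001 = 9
= 0xF259


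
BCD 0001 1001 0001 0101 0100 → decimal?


Each 4-bit group → digit:
  0001 → 1
  1001 → 9
  0001 → 1
  0101 → 5
  0100 → 4
= 19154


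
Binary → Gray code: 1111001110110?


Binary: 1111001110110
Gray code: G = B XOR (B >> 1)
B >> 1 = 0111100111011
1111001110110 XOR 0111100111011:
  1 XOR 0 = 1
  1 XOR 1 = 0
  1 XOR 1 = 0
  1 XOR 1 = 0
  0 XOR 1 = 1
  0 XOR 0 = 0
  1 XOR 0 = 1
  1 XOR 1 = 0
  1 XOR 1 = 0
  0 XOR 1 = 1
  1 XOR 0 = 1
  1 XOR 1 = 0
  0 XOR 1 = 1
= 1000101001101


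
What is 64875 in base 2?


Divide by 2 repeatedly:
64875 ÷ 2 = 32437 remainder 1
32437 ÷ 2 = 16218 remainder 1
16218 ÷ 2 = 8109 remainder 0
8109 ÷ 2 = 4054 remainder 1
4054 ÷ 2 = 2027 remainder 0
2027 ÷ 2 = 1013 remainder 1
1013 ÷ 2 = 506 remainder 1
506 ÷ 2 = 253 remainder 0
253 ÷ 2 = 126 remainder 1
126 ÷ 2 = 63 remainder 0
63 ÷ 2 = 31 remainder 1
31 ÷ 2 = 15 remainder 1
15 ÷ 2 = 7 remainder 1
7 ÷ 2 = 3 remainder 1
3 ÷ 2 = 1 remainder 1
1 ÷ 2 = 0 remainder 1
Reading remainders bottom-up:
= 1111110101101011


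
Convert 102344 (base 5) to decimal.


Positional values (base 5):
  4 × 5^0 = 4 × 1 = 4
  4 × 5^1 = 4 × 5 = 20
  3 × 5^2 = 3 × 25 = 75
  2 × 5^3 = 2 × 125 = 250
  0 × 5^4 = 0 × 625 = 0
  1 × 5^5 = 1 × 3125 = 3125
Sum = 4 + 20 + 75 + 250 + 0 + 3125
= 3474


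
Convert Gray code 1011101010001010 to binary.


Gray code: 1011101010001010
MSB stays the same: 1
Each subsequent bit = prev_binary XOR current_gray:
  B[1] = 1 XOR 0 = 1
  B[2] = 1 XOR 1 = 0
  B[3] = 0 XOR 1 = 1
  B[4] = 1 XOR 1 = 0
  B[5] = 0 XOR 0 = 0
  B[6] = 0 XOR 1 = 1
  B[7] = 1 XOR 0 = 1
  B[8] = 1 XOR 1 = 0
  B[9] = 0 XOR 0 = 0
  B[10] = 0 XOR 0 = 0
  B[11] = 0 XOR 0 = 0
  B[12] = 0 XOR 1 = 1
  B[13] = 1 XOR 0 = 1
  B[14] = 1 XOR 1 = 0
  B[15] = 0 XOR 0 = 0
= 1101001100001100 (54028 decimal)


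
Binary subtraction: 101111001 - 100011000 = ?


Align and subtract column by column (LSB to MSB, borrowing when needed):
  101111001
- 100011000
  ---------
  col 0: (1 - 0 borrow-in) - 0 → 1 - 0 = 1, borrow out 0
  col 1: (0 - 0 borrow-in) - 0 → 0 - 0 = 0, borrow out 0
  col 2: (0 - 0 borrow-in) - 0 → 0 - 0 = 0, borrow out 0
  col 3: (1 - 0 borrow-in) - 1 → 1 - 1 = 0, borrow out 0
  col 4: (1 - 0 borrow-in) - 1 → 1 - 1 = 0, borrow out 0
  col 5: (1 - 0 borrow-in) - 0 → 1 - 0 = 1, borrow out 0
  col 6: (1 - 0 borrow-in) - 0 → 1 - 0 = 1, borrow out 0
  col 7: (0 - 0 borrow-in) - 0 → 0 - 0 = 0, borrow out 0
  col 8: (1 - 0 borrow-in) - 1 → 1 - 1 = 0, borrow out 0
Reading bits MSB→LSB: 001100001
Strip leading zeros: 1100001
= 1100001


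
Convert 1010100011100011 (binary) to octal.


Group into 3-bit groups: 001010100011100011
  001 = 1
  010 = 2
  100 = 4
  011 = 3
  100 = 4
  011 = 3
= 0o124343


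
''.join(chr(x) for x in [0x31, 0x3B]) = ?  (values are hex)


Codes (hex): 0x31 0x3B
Per-code ASCII lookup:
  0x31 = 49  (range 48-57: digits, 49 - 48 = 1) → '1'
  0x3B = 59  (special character) → ';'
= '1;'


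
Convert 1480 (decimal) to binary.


Divide by 2 repeatedly:
1480 ÷ 2 = 740 remainder 0
740 ÷ 2 = 370 remainder 0
370 ÷ 2 = 185 remainder 0
185 ÷ 2 = 92 remainder 1
92 ÷ 2 = 46 remainder 0
46 ÷ 2 = 23 remainder 0
23 ÷ 2 = 11 remainder 1
11 ÷ 2 = 5 remainder 1
5 ÷ 2 = 2 remainder 1
2 ÷ 2 = 1 remainder 0
1 ÷ 2 = 0 remainder 1
Reading remainders bottom-up:
= 10111001000


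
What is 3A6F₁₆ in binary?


Each hex digit → 4 binary bits:
  3 = 0011
  A = 1010
  6 = 0110
  F = 1111
Concatenate: 0011 1010 0110 1111
= 0011101001101111


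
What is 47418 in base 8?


Divide by 8 repeatedly:
47418 ÷ 8 = 5927 remainder 2
5927 ÷ 8 = 740 remainder 7
740 ÷ 8 = 92 remainder 4
92 ÷ 8 = 11 remainder 4
11 ÷ 8 = 1 remainder 3
1 ÷ 8 = 0 remainder 1
Reading remainders bottom-up:
= 0o134472


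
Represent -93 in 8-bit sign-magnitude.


Sign bit: 1 (negative)
Magnitude: 93 = 1011101
= 11011101


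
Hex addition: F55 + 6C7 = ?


Align and add column by column (LSB to MSB, each column mod 16 with carry):
  0F55
+ 06C7
  ----
  col 0: 5(5) + 7(7) + 0 (carry in) = 12 → C(12), carry out 0
  col 1: 5(5) + C(12) + 0 (carry in) = 17 → 1(1), carry out 1
  col 2: F(15) + 6(6) + 1 (carry in) = 22 → 6(6), carry out 1
  col 3: 0(0) + 0(0) + 1 (carry in) = 1 → 1(1), carry out 0
Reading digits MSB→LSB: 161C
Strip leading zeros: 161C
= 0x161C


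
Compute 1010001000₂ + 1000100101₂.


Align and add column by column (LSB to MSB, carry propagating):
  01010001000
+ 01000100101
  -----------
  col 0: 0 + 1 + 0 (carry in) = 1 → bit 1, carry out 0
  col 1: 0 + 0 + 0 (carry in) = 0 → bit 0, carry out 0
  col 2: 0 + 1 + 0 (carry in) = 1 → bit 1, carry out 0
  col 3: 1 + 0 + 0 (carry in) = 1 → bit 1, carry out 0
  col 4: 0 + 0 + 0 (carry in) = 0 → bit 0, carry out 0
  col 5: 0 + 1 + 0 (carry in) = 1 → bit 1, carry out 0
  col 6: 0 + 0 + 0 (carry in) = 0 → bit 0, carry out 0
  col 7: 1 + 0 + 0 (carry in) = 1 → bit 1, carry out 0
  col 8: 0 + 0 + 0 (carry in) = 0 → bit 0, carry out 0
  col 9: 1 + 1 + 0 (carry in) = 2 → bit 0, carry out 1
  col 10: 0 + 0 + 1 (carry in) = 1 → bit 1, carry out 0
Reading bits MSB→LSB: 10010101101
Strip leading zeros: 10010101101
= 10010101101


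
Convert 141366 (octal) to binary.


Each octal digit → 3 binary bits:
  1 = 001
  4 = 100
  1 = 001
  3 = 011
  6 = 110
  6 = 110
Concatenate: 001 100 001 011 110 110
= 001100001011110110


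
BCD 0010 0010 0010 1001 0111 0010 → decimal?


Each 4-bit group → digit:
  0010 → 2
  0010 → 2
  0010 → 2
  1001 → 9
  0111 → 7
  0010 → 2
= 222972


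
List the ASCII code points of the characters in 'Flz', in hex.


String: 'Flz'  (3 characters)
Per-character ASCII lookup:
  'F': uppercase starts at 65: 'F' = 65 + 5 = 70 → 0x46
  'l': lowercase starts at 97: 'l' = 97 + 11 = 108 → 0x6C
  'z': lowercase starts at 97: 'z' = 97 + 25 = 122 → 0x7A
= 0x46 0x6C 0x7A


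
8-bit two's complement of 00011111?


Original: 00011111
Step 1 - Invert all bits: 11100000
Step 2 - Add 1: 11100000 + 1
= 11100001 (represents -31)


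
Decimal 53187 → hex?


Divide by 16 repeatedly:
53187 ÷ 16 = 3324 remainder 3 (3)
3324 ÷ 16 = 207 remainder 12 (C)
207 ÷ 16 = 12 remainder 15 (F)
12 ÷ 16 = 0 remainder 12 (C)
Reading remainders bottom-up:
= 0xCFC3


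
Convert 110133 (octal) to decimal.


Positional values:
Position 0: 3 × 8^0 = 3
Position 1: 3 × 8^1 = 24
Position 2: 1 × 8^2 = 64
Position 3: 0 × 8^3 = 0
Position 4: 1 × 8^4 = 4096
Position 5: 1 × 8^5 = 32768
Sum = 3 + 24 + 64 + 0 + 4096 + 32768
= 36955


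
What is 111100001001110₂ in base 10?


Positional values:
Bit 1: 1 × 2^1 = 2
Bit 2: 1 × 2^2 = 4
Bit 3: 1 × 2^3 = 8
Bit 6: 1 × 2^6 = 64
Bit 11: 1 × 2^11 = 2048
Bit 12: 1 × 2^12 = 4096
Bit 13: 1 × 2^13 = 8192
Bit 14: 1 × 2^14 = 16384
Sum = 2 + 4 + 8 + 64 + 2048 + 4096 + 8192 + 16384
= 30798


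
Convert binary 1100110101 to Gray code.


Binary: 1100110101
Gray code: G = B XOR (B >> 1)
B >> 1 = 0110011010
1100110101 XOR 0110011010:
  1 XOR 0 = 1
  1 XOR 1 = 0
  0 XOR 1 = 1
  0 XOR 0 = 0
  1 XOR 0 = 1
  1 XOR 1 = 0
  0 XOR 1 = 1
  1 XOR 0 = 1
  0 XOR 1 = 1
  1 XOR 0 = 1
= 1010101111


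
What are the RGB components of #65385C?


Hex: #65385C
R = 65₁₆ = 101
G = 38₁₆ = 56
B = 5C₁₆ = 92
= RGB(101, 56, 92)


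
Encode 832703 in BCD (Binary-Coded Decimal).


Each digit → 4-bit binary:
  8 → 1000
  3 → 0011
  2 → 0010
  7 → 0111
  0 → 0000
  3 → 0011
= 1000 0011 0010 0111 0000 0011


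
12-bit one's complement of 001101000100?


Original: 001101000100
Invert all bits:
  bit 0: 0 → 1
  bit 1: 0 → 1
  bit 2: 1 → 0
  bit 3: 1 → 0
  bit 4: 0 → 1
  bit 5: 1 → 0
  bit 6: 0 → 1
  bit 7: 0 → 1
  bit 8: 0 → 1
  bit 9: 1 → 0
  bit 10: 0 → 1
  bit 11: 0 → 1
= 110010111011


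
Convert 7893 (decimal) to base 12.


Divide by 12 repeatedly:
7893 ÷ 12 = 657 remainder 9
657 ÷ 12 = 54 remainder 9
54 ÷ 12 = 4 remainder 6
4 ÷ 12 = 0 remainder 4
Reading remainders bottom-up:
= 4699


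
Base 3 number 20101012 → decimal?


Positional values (base 3):
  2 × 3^0 = 2 × 1 = 2
  1 × 3^1 = 1 × 3 = 3
  0 × 3^2 = 0 × 9 = 0
  1 × 3^3 = 1 × 27 = 27
  0 × 3^4 = 0 × 81 = 0
  1 × 3^5 = 1 × 243 = 243
  0 × 3^6 = 0 × 729 = 0
  2 × 3^7 = 2 × 2187 = 4374
Sum = 2 + 3 + 0 + 27 + 0 + 243 + 0 + 4374
= 4649


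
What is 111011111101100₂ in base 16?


Group into 4-bit nibbles: 0111011111101100
  0111 = 7
  0111 = 7
  1110 = E
  1100 = C
= 0x77EC


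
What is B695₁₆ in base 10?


Positional values:
Position 0: 5 × 16^0 = 5 × 1 = 5
Position 1: 9 × 16^1 = 9 × 16 = 144
Position 2: 6 × 16^2 = 6 × 256 = 1536
Position 3: B × 16^3 = 11 × 4096 = 45056
Sum = 5 + 144 + 1536 + 45056
= 46741


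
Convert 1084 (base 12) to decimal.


Positional values (base 12):
  4 × 12^0 = 4 × 1 = 4
  8 × 12^1 = 8 × 12 = 96
  0 × 12^2 = 0 × 144 = 0
  1 × 12^3 = 1 × 1728 = 1728
Sum = 4 + 96 + 0 + 1728
= 1828


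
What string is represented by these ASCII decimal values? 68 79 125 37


Codes (decimal): 68 79 125 37
Per-code ASCII lookup:
  68  (range 65-90: uppercase, 68 - 65 = 3) → 'D'
  79  (range 65-90: uppercase, 79 - 65 = 14) → 'O'
  125  (special character) → '}'
  37  (special character) → '%'
= 'DO}%'


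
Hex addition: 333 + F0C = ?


Align and add column by column (LSB to MSB, each column mod 16 with carry):
  0333
+ 0F0C
  ----
  col 0: 3(3) + C(12) + 0 (carry in) = 15 → F(15), carry out 0
  col 1: 3(3) + 0(0) + 0 (carry in) = 3 → 3(3), carry out 0
  col 2: 3(3) + F(15) + 0 (carry in) = 18 → 2(2), carry out 1
  col 3: 0(0) + 0(0) + 1 (carry in) = 1 → 1(1), carry out 0
Reading digits MSB→LSB: 123F
Strip leading zeros: 123F
= 0x123F


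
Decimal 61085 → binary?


Divide by 2 repeatedly:
61085 ÷ 2 = 30542 remainder 1
30542 ÷ 2 = 15271 remainder 0
15271 ÷ 2 = 7635 remainder 1
7635 ÷ 2 = 3817 remainder 1
3817 ÷ 2 = 1908 remainder 1
1908 ÷ 2 = 954 remainder 0
954 ÷ 2 = 477 remainder 0
477 ÷ 2 = 238 remainder 1
238 ÷ 2 = 119 remainder 0
119 ÷ 2 = 59 remainder 1
59 ÷ 2 = 29 remainder 1
29 ÷ 2 = 14 remainder 1
14 ÷ 2 = 7 remainder 0
7 ÷ 2 = 3 remainder 1
3 ÷ 2 = 1 remainder 1
1 ÷ 2 = 0 remainder 1
Reading remainders bottom-up:
= 1110111010011101


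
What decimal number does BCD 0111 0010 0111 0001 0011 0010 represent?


Each 4-bit group → digit:
  0111 → 7
  0010 → 2
  0111 → 7
  0001 → 1
  0011 → 3
  0010 → 2
= 727132


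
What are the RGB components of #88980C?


Hex: #88980C
R = 88₁₆ = 136
G = 98₁₆ = 152
B = 0C₁₆ = 12
= RGB(136, 152, 12)


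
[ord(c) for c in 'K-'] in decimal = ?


String: 'K-'  (2 characters)
Per-character ASCII lookup:
  'K': uppercase starts at 65: 'K' = 65 + 10 = 75
  '-': special character: '-' = 45
= 75 45


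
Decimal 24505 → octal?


Divide by 8 repeatedly:
24505 ÷ 8 = 3063 remainder 1
3063 ÷ 8 = 382 remainder 7
382 ÷ 8 = 47 remainder 6
47 ÷ 8 = 5 remainder 7
5 ÷ 8 = 0 remainder 5
Reading remainders bottom-up:
= 0o57671


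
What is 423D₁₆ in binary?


Each hex digit → 4 binary bits:
  4 = 0100
  2 = 0010
  3 = 0011
  D = 1101
Concatenate: 0100 0010 0011 1101
= 0100001000111101


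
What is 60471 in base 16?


Divide by 16 repeatedly:
60471 ÷ 16 = 3779 remainder 7 (7)
3779 ÷ 16 = 236 remainder 3 (3)
236 ÷ 16 = 14 remainder 12 (C)
14 ÷ 16 = 0 remainder 14 (E)
Reading remainders bottom-up:
= 0xEC37


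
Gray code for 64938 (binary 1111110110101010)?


Binary: 1111110110101010
Gray code: G = B XOR (B >> 1)
B >> 1 = 0111111011010101
1111110110101010 XOR 0111111011010101:
  1 XOR 0 = 1
  1 XOR 1 = 0
  1 XOR 1 = 0
  1 XOR 1 = 0
  1 XOR 1 = 0
  1 XOR 1 = 0
  0 XOR 1 = 1
  1 XOR 0 = 1
  1 XOR 1 = 0
  0 XOR 1 = 1
  1 XOR 0 = 1
  0 XOR 1 = 1
  1 XOR 0 = 1
  0 XOR 1 = 1
  1 XOR 0 = 1
  0 XOR 1 = 1
= 1000001101111111


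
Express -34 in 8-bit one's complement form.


Original: 00100010
Invert all bits:
  bit 0: 0 → 1
  bit 1: 0 → 1
  bit 2: 1 → 0
  bit 3: 0 → 1
  bit 4: 0 → 1
  bit 5: 0 → 1
  bit 6: 1 → 0
  bit 7: 0 → 1
= 11011101


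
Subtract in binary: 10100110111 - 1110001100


Align and subtract column by column (LSB to MSB, borrowing when needed):
  10100110111
- 01110001100
  -----------
  col 0: (1 - 0 borrow-in) - 0 → 1 - 0 = 1, borrow out 0
  col 1: (1 - 0 borrow-in) - 0 → 1 - 0 = 1, borrow out 0
  col 2: (1 - 0 borrow-in) - 1 → 1 - 1 = 0, borrow out 0
  col 3: (0 - 0 borrow-in) - 1 → borrow from next column: (0+2) - 1 = 1, borrow out 1
  col 4: (1 - 1 borrow-in) - 0 → 0 - 0 = 0, borrow out 0
  col 5: (1 - 0 borrow-in) - 0 → 1 - 0 = 1, borrow out 0
  col 6: (0 - 0 borrow-in) - 0 → 0 - 0 = 0, borrow out 0
  col 7: (0 - 0 borrow-in) - 1 → borrow from next column: (0+2) - 1 = 1, borrow out 1
  col 8: (1 - 1 borrow-in) - 1 → borrow from next column: (0+2) - 1 = 1, borrow out 1
  col 9: (0 - 1 borrow-in) - 1 → borrow from next column: (-1+2) - 1 = 0, borrow out 1
  col 10: (1 - 1 borrow-in) - 0 → 0 - 0 = 0, borrow out 0
Reading bits MSB→LSB: 00110101011
Strip leading zeros: 110101011
= 110101011


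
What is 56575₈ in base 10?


Positional values:
Position 0: 5 × 8^0 = 5
Position 1: 7 × 8^1 = 56
Position 2: 5 × 8^2 = 320
Position 3: 6 × 8^3 = 3072
Position 4: 5 × 8^4 = 20480
Sum = 5 + 56 + 320 + 3072 + 20480
= 23933


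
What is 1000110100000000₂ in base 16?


Group into 4-bit nibbles: 1000110100000000
  1000 = 8
  1101 = D
  0000 = 0
  0000 = 0
= 0x8D00


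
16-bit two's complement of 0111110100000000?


Original: 0111110100000000
Step 1 - Invert all bits: 1000001011111111
Step 2 - Add 1: 1000001011111111 + 1
= 1000001100000000 (represents -32000)


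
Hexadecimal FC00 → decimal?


Positional values:
Position 0: 0 × 16^0 = 0 × 1 = 0
Position 1: 0 × 16^1 = 0 × 16 = 0
Position 2: C × 16^2 = 12 × 256 = 3072
Position 3: F × 16^3 = 15 × 4096 = 61440
Sum = 0 + 0 + 3072 + 61440
= 64512


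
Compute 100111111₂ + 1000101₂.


Align and add column by column (LSB to MSB, carry propagating):
  0100111111
+ 0001000101
  ----------
  col 0: 1 + 1 + 0 (carry in) = 2 → bit 0, carry out 1
  col 1: 1 + 0 + 1 (carry in) = 2 → bit 0, carry out 1
  col 2: 1 + 1 + 1 (carry in) = 3 → bit 1, carry out 1
  col 3: 1 + 0 + 1 (carry in) = 2 → bit 0, carry out 1
  col 4: 1 + 0 + 1 (carry in) = 2 → bit 0, carry out 1
  col 5: 1 + 0 + 1 (carry in) = 2 → bit 0, carry out 1
  col 6: 0 + 1 + 1 (carry in) = 2 → bit 0, carry out 1
  col 7: 0 + 0 + 1 (carry in) = 1 → bit 1, carry out 0
  col 8: 1 + 0 + 0 (carry in) = 1 → bit 1, carry out 0
  col 9: 0 + 0 + 0 (carry in) = 0 → bit 0, carry out 0
Reading bits MSB→LSB: 0110000100
Strip leading zeros: 110000100
= 110000100


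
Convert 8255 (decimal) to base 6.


Divide by 6 repeatedly:
8255 ÷ 6 = 1375 remainder 5
1375 ÷ 6 = 229 remainder 1
229 ÷ 6 = 38 remainder 1
38 ÷ 6 = 6 remainder 2
6 ÷ 6 = 1 remainder 0
1 ÷ 6 = 0 remainder 1
Reading remainders bottom-up:
= 102115


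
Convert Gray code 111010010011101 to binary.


Gray code: 111010010011101
MSB stays the same: 1
Each subsequent bit = prev_binary XOR current_gray:
  B[1] = 1 XOR 1 = 0
  B[2] = 0 XOR 1 = 1
  B[3] = 1 XOR 0 = 1
  B[4] = 1 XOR 1 = 0
  B[5] = 0 XOR 0 = 0
  B[6] = 0 XOR 0 = 0
  B[7] = 0 XOR 1 = 1
  B[8] = 1 XOR 0 = 1
  B[9] = 1 XOR 0 = 1
  B[10] = 1 XOR 1 = 0
  B[11] = 0 XOR 1 = 1
  B[12] = 1 XOR 1 = 0
  B[13] = 0 XOR 0 = 0
  B[14] = 0 XOR 1 = 1
= 101100011101001 (22761 decimal)


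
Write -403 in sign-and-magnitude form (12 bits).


Sign bit: 1 (negative)
Magnitude: 403 = 00110010011
= 100110010011


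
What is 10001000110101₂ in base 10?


Positional values:
Bit 0: 1 × 2^0 = 1
Bit 2: 1 × 2^2 = 4
Bit 4: 1 × 2^4 = 16
Bit 5: 1 × 2^5 = 32
Bit 9: 1 × 2^9 = 512
Bit 13: 1 × 2^13 = 8192
Sum = 1 + 4 + 16 + 32 + 512 + 8192
= 8757


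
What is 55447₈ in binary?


Each octal digit → 3 binary bits:
  5 = 101
  5 = 101
  4 = 100
  4 = 100
  7 = 111
Concatenate: 101 101 100 100 111
= 101101100100111


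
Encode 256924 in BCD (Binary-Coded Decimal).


Each digit → 4-bit binary:
  2 → 0010
  5 → 0101
  6 → 0110
  9 → 1001
  2 → 0010
  4 → 0100
= 0010 0101 0110 1001 0010 0100


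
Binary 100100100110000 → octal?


Group into 3-bit groups: 100100100110000
  100 = 4
  100 = 4
  100 = 4
  110 = 6
  000 = 0
= 0o44460


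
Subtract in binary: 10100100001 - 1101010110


Align and subtract column by column (LSB to MSB, borrowing when needed):
  10100100001
- 01101010110
  -----------
  col 0: (1 - 0 borrow-in) - 0 → 1 - 0 = 1, borrow out 0
  col 1: (0 - 0 borrow-in) - 1 → borrow from next column: (0+2) - 1 = 1, borrow out 1
  col 2: (0 - 1 borrow-in) - 1 → borrow from next column: (-1+2) - 1 = 0, borrow out 1
  col 3: (0 - 1 borrow-in) - 0 → borrow from next column: (-1+2) - 0 = 1, borrow out 1
  col 4: (0 - 1 borrow-in) - 1 → borrow from next column: (-1+2) - 1 = 0, borrow out 1
  col 5: (1 - 1 borrow-in) - 0 → 0 - 0 = 0, borrow out 0
  col 6: (0 - 0 borrow-in) - 1 → borrow from next column: (0+2) - 1 = 1, borrow out 1
  col 7: (0 - 1 borrow-in) - 0 → borrow from next column: (-1+2) - 0 = 1, borrow out 1
  col 8: (1 - 1 borrow-in) - 1 → borrow from next column: (0+2) - 1 = 1, borrow out 1
  col 9: (0 - 1 borrow-in) - 1 → borrow from next column: (-1+2) - 1 = 0, borrow out 1
  col 10: (1 - 1 borrow-in) - 0 → 0 - 0 = 0, borrow out 0
Reading bits MSB→LSB: 00111001011
Strip leading zeros: 111001011
= 111001011


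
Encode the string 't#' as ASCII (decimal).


String: 't#'  (2 characters)
Per-character ASCII lookup:
  't': lowercase starts at 97: 't' = 97 + 19 = 116
  '#': special character: '#' = 35
= 116 35


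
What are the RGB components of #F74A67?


Hex: #F74A67
R = F7₁₆ = 247
G = 4A₁₆ = 74
B = 67₁₆ = 103
= RGB(247, 74, 103)


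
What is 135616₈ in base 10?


Positional values:
Position 0: 6 × 8^0 = 6
Position 1: 1 × 8^1 = 8
Position 2: 6 × 8^2 = 384
Position 3: 5 × 8^3 = 2560
Position 4: 3 × 8^4 = 12288
Position 5: 1 × 8^5 = 32768
Sum = 6 + 8 + 384 + 2560 + 12288 + 32768
= 48014


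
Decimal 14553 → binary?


Divide by 2 repeatedly:
14553 ÷ 2 = 7276 remainder 1
7276 ÷ 2 = 3638 remainder 0
3638 ÷ 2 = 1819 remainder 0
1819 ÷ 2 = 909 remainder 1
909 ÷ 2 = 454 remainder 1
454 ÷ 2 = 227 remainder 0
227 ÷ 2 = 113 remainder 1
113 ÷ 2 = 56 remainder 1
56 ÷ 2 = 28 remainder 0
28 ÷ 2 = 14 remainder 0
14 ÷ 2 = 7 remainder 0
7 ÷ 2 = 3 remainder 1
3 ÷ 2 = 1 remainder 1
1 ÷ 2 = 0 remainder 1
Reading remainders bottom-up:
= 11100011011001


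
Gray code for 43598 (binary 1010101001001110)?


Binary: 1010101001001110
Gray code: G = B XOR (B >> 1)
B >> 1 = 0101010100100111
1010101001001110 XOR 0101010100100111:
  1 XOR 0 = 1
  0 XOR 1 = 1
  1 XOR 0 = 1
  0 XOR 1 = 1
  1 XOR 0 = 1
  0 XOR 1 = 1
  1 XOR 0 = 1
  0 XOR 1 = 1
  0 XOR 0 = 0
  1 XOR 0 = 1
  0 XOR 1 = 1
  0 XOR 0 = 0
  1 XOR 0 = 1
  1 XOR 1 = 0
  1 XOR 1 = 0
  0 XOR 1 = 1
= 1111111101101001
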